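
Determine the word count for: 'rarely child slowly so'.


Counting words by splitting on spaces:
  Word 1: 'rarely'
  Word 2: 'child'
  Word 3: 'slowly'
  Word 4: 'so'
Total words: 4

4


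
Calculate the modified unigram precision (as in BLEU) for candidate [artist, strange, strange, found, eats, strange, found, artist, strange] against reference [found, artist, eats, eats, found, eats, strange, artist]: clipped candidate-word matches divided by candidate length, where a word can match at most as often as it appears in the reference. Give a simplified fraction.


Reference word counts: {'artist': 2, 'eats': 3, 'found': 2, 'strange': 1}
Checking each candidate word (with clipping):
  'artist' -> in reference (ref count 2, used 1/2) -> match (matches: 1)
  'strange' -> in reference (ref count 1, used 1/1) -> match (matches: 2)
  'strange' -> ref count 1 already used up (1/1) -> clipped, no match (matches: 2)
  'found' -> in reference (ref count 2, used 1/2) -> match (matches: 3)
  'eats' -> in reference (ref count 3, used 1/3) -> match (matches: 4)
  'strange' -> ref count 1 already used up (1/1) -> clipped, no match (matches: 4)
  'found' -> in reference (ref count 2, used 2/2) -> match (matches: 5)
  'artist' -> in reference (ref count 2, used 2/2) -> match (matches: 6)
  'strange' -> ref count 1 already used up (1/1) -> clipped, no match (matches: 6)
Clipped matches: 6, Candidate length: 9
Precision = 6/9 = 2/3

2/3


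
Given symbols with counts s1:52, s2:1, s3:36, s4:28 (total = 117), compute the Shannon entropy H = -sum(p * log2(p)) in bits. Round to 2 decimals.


Computing entropy H = -sum(p_i * log2(p_i)):
  s1: p = 52/117 = 0.4444, -p*log2(p) = 0.5200
  s2: p = 1/117 = 0.0085, -p*log2(p) = 0.0587
  s3: p = 36/117 = 0.3077, -p*log2(p) = 0.5232
  s4: p = 28/117 = 0.2393, -p*log2(p) = 0.4937
H = sum of terms = 1.5956
Rounded to 2 decimals: 1.60

1.60


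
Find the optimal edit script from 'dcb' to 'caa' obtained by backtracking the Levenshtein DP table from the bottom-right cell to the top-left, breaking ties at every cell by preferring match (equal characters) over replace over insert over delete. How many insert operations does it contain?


Edit distance = 3. Backtracking from cell (3, 3) with preference match > replace > insert > delete,
then listing the resulting alignment 'dcb' -> 'caa' left to right:
  Step 1: replace d->c
  Step 2: replace c->a
  Step 3: replace b->a
Total insertions: 0

0


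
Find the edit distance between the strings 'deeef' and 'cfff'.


Building DP table for s1='deeef' (len 5) and s2='cfff' (len 4):
       c  f  f  f
    0  1  2  3  4
  d 1  1  2  3  4
  e 2  2  2  3  4
  e 3  3  3  3  4
  e 4  4  4  4  4
  f 5  5  4  4  4
Edit distance = dp[5][4] = 4

4


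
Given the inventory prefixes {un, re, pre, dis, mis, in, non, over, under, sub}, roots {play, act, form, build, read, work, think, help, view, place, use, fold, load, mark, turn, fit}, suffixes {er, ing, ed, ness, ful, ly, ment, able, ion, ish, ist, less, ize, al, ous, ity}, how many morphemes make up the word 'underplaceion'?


Segmenting 'underplaceion' against the inventory:
  'under' -> prefix (morpheme 1)
  'place' -> root (morpheme 2)
  'ion' -> suffix (morpheme 3)
Total morphemes: 3

3


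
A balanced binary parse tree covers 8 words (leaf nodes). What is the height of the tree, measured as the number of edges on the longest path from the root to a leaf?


In a balanced binary tree with n leaves the deepest leaf is ceil(log2(n)) edges below the root.
log2(8) = 3.0000
ceil(3.0000) = 3
height (edges) = 3

3


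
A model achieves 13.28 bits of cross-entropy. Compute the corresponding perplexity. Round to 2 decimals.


Perplexity formula: PP = 2^H
H = 13.28
PP = 2^13.28
Decompose: 2^13.28 = 2^13 * 2^0.28
2^13 = 8192, 2^0.28 ~ 1.2141949
PP ~ 8192 * 1.2141949 = 9946.6846208
Rounded to 2 decimals: 9946.68

9946.68


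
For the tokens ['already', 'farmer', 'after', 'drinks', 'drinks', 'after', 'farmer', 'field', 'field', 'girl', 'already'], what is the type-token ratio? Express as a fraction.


Tokens: 11
Unique types: ('after', 'already', 'drinks', 'farmer', 'field', 'girl') = 6
TTR = 6/11
Already in lowest terms.

6/11


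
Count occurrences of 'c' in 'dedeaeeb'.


Scanning 'dedeaeeb' for 'c':
  No matches found.
Total occurrences of 'c': 0

0


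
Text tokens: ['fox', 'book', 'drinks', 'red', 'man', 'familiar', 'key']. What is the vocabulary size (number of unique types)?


Listing all tokens and tracking unique types:
  Token 1: 'fox' -> NEW (unique so far: 1)
  Token 2: 'book' -> NEW (unique so far: 2)
  Token 3: 'drinks' -> NEW (unique so far: 3)
  Token 4: 'red' -> NEW (unique so far: 4)
  Token 5: 'man' -> NEW (unique so far: 5)
  Token 6: 'familiar' -> NEW (unique so far: 6)
  Token 7: 'key' -> NEW (unique so far: 7)
Unique types: ('book', 'drinks', 'familiar', 'fox', 'key', 'man', 'red')
Vocabulary size: 7

7


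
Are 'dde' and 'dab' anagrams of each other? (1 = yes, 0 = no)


Sort characters of 'dde': 'dde'
Sort characters of 'dab': 'abd'
Sorted forms differ -> they are NOT anagrams
Result: 0

0


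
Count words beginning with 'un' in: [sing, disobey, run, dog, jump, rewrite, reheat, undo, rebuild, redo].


Checking each word for prefix 'un':
  'sing' -> no (count: 0)
  'disobey' -> no (count: 0)
  'run' -> no (count: 0)
  'dog' -> no (count: 0)
  'jump' -> no (count: 0)
  'rewrite' -> no (count: 0)
  'reheat' -> no (count: 0)
  'undo' -> YES, starts with 'un' (count: 1)
  'rebuild' -> no (count: 1)
  'redo' -> no (count: 1)
Total with prefix 'un': 1

1


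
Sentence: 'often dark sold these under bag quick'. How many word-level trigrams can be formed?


Word trigrams from [7] words:
  Trigram 1: (often dark sold)
  Trigram 2: (dark sold these)
  Trigram 3: (sold these under)
  Trigram 4: (these under bag)
  Trigram 5: (under bag quick)
Total word trigrams: 7 - 2 = 5

5


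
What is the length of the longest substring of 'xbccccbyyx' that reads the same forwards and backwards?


Scanning 'xbccccbyyx' for palindromic substrings.
Substring at positions 1-6: 'bccccb'.
Check: reverse('bccccb') = 'bccccb' -> palindrome confirmed.
Neighbouring characters ('x' / 'y') break symmetry, so it cannot extend further.
No longer palindromic substring exists; longest length = 6

6


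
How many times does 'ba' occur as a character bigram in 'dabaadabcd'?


Scanning 'dabaadabcd' for bigram 'ba':
  Position 0: 'da' -> no
  Position 1: 'ab' -> no
  Position 2: 'ba' -> MATCH
  Position 3: 'aa' -> no
  Position 4: 'ad' -> no
  Position 5: 'da' -> no
  Position 6: 'ab' -> no
  Position 7: 'bc' -> no
  Position 8: 'cd' -> no
Total matches: 1

1


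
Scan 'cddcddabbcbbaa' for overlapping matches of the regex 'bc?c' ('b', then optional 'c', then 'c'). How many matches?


Pattern: bc?c means 'b', then optional 'c', then 'c'.
Scanning 'cddcddabbcbbaa' position-by-position:
  Pos 0: window 'cdd' -> no
  Pos 1: window 'ddc' -> no
  Pos 2: window 'dcd' -> no
  Pos 3: window 'cdd' -> no
  Pos 4: window 'dda' -> no
  Pos 5: window 'dab' -> no
  Pos 6: window 'abb' -> no
  Pos 7: window 'bbc' -> no
  Pos 8: window 'bcb' -> MATCH
  Pos 9: window 'cbb' -> no
  Pos 10: window 'bba' -> no
  Pos 11: window 'baa' -> no
  Pos 12: window 'aa' -> no
  Pos 13: window 'a' -> no
Total matches: 1

1


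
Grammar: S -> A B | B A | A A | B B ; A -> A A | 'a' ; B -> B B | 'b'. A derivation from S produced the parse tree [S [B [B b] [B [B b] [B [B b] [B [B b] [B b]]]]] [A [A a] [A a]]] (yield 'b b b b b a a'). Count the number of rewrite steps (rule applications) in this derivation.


Every bracketed nonterminal node [X ...] in the tree is produced by exactly one rule application.
Reading the tree off as a leftmost derivation:
  Step 1: S  =>  B A   (applied S -> B A)
  Step 2: B A  =>  B B A   (applied B -> B B)
  Step 3: B B A  =>  b B A   (applied B -> b)
  Step 4: b B A  =>  b B B A   (applied B -> B B)
  Step 5: b B B A  =>  b b B A   (applied B -> b)
  Step 6: b b B A  =>  b b B B A   (applied B -> B B)
  Step 7: b b B B A  =>  b b b B A   (applied B -> b)
  Step 8: b b b B A  =>  b b b B B A   (applied B -> B B)
  Step 9: b b b B B A  =>  b b b b B A   (applied B -> b)
  Step 10: b b b b B A  =>  b b b b b A   (applied B -> b)
  Step 11: b b b b b A  =>  b b b b b A A   (applied A -> A A)
  Step 12: b b b b b A A  =>  b b b b b a A   (applied A -> a)
  Step 13: b b b b b a A  =>  b b b b b a a   (applied A -> a)
Final yield: b b b b b a a
Total rewrite steps: 13

13


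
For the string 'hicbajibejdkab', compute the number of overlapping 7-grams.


String 'hicbajibejdkab' has length L = 14.
Number of overlapping n-grams = L - n + 1
Substituting: 14 - 7 + 1 = 8

8


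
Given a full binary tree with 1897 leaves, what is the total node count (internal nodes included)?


Leaf nodes (terminals): 1897
Internal nodes = n - 1 = 1897 - 1 = 1896
Total = leaves + internal = 1897 + 1896 = 3793

3793


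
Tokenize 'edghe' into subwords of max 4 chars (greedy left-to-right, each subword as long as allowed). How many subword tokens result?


'edghe' has 5 characters.
Chunking with max size 4:
  Chunk 1: 'edgh' (positions 0-3)
  Chunk 2: 'e' (positions 4-4)
Total chunks: ceil(5 / 4) = 2

2


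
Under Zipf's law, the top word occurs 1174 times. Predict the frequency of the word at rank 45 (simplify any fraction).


Zipf's law: freq(rank) = f1 / rank
f1 = 1174, rank = 45
freq = 1174 / 45
GCD(1174, 45) = 1
Simplified: 1174/45

1174/45


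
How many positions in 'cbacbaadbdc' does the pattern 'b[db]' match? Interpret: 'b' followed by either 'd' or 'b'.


Pattern: b[db] means 'b' followed by either 'd' or 'b'.
Scanning 'cbacbaadbdc' position-by-position:
  Pos 0: window 'cb' -> no
  Pos 1: window 'ba' -> no
  Pos 2: window 'ac' -> no
  Pos 3: window 'cb' -> no
  Pos 4: window 'ba' -> no
  Pos 5: window 'aa' -> no
  Pos 6: window 'ad' -> no
  Pos 7: window 'db' -> no
  Pos 8: window 'bd' -> MATCH
  Pos 9: window 'dc' -> no
  Pos 10: window 'c' -> no
Total matches: 1

1


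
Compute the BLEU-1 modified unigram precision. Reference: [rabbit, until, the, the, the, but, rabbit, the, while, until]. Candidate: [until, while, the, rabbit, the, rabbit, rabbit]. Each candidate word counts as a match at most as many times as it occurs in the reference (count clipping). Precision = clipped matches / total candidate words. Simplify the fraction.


Reference word counts: {'but': 1, 'rabbit': 2, 'the': 4, 'until': 2, 'while': 1}
Checking each candidate word (with clipping):
  'until' -> in reference (ref count 2, used 1/2) -> match (matches: 1)
  'while' -> in reference (ref count 1, used 1/1) -> match (matches: 2)
  'the' -> in reference (ref count 4, used 1/4) -> match (matches: 3)
  'rabbit' -> in reference (ref count 2, used 1/2) -> match (matches: 4)
  'the' -> in reference (ref count 4, used 2/4) -> match (matches: 5)
  'rabbit' -> in reference (ref count 2, used 2/2) -> match (matches: 6)
  'rabbit' -> ref count 2 already used up (2/2) -> clipped, no match (matches: 6)
Clipped matches: 6, Candidate length: 7
Precision = 6/7

6/7


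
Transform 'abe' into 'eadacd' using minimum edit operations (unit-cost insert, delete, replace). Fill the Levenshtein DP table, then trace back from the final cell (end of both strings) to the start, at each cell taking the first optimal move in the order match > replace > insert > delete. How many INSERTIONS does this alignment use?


Edit distance = 5. Backtracking from cell (3, 6) with preference match > replace > insert > delete,
then listing the resulting alignment 'abe' -> 'eadacd' left to right:
  Step 1: insert 'e' [insertion #1]
  Step 2: insert 'a' [insertion #2]
  Step 3: insert 'd' [insertion #3]
  Step 4: keep 'a'
  Step 5: replace b->c
  Step 6: replace e->d
Total insertions: 3

3


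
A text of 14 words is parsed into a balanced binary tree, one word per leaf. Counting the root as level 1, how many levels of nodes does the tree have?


In a balanced binary tree with n leaves the deepest leaf is ceil(log2(n)) edges below the root,
so counting node levels inclusive of root and leaves gives ceil(log2(n)) + 1 levels.
log2(14) = 3.8074
ceil(3.8074) = 4
levels = 4 + 1 = 5

5


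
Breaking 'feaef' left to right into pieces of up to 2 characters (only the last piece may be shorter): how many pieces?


'feaef' has 5 characters.
Chunking with max size 2:
  Chunk 1: 'fe' (positions 0-1)
  Chunk 2: 'ae' (positions 2-3)
  Chunk 3: 'f' (positions 4-4)
Total chunks: ceil(5 / 2) = 3

3


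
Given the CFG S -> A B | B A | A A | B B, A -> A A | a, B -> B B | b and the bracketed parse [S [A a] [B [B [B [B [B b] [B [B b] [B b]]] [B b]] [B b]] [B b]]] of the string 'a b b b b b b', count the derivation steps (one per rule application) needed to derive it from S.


Every bracketed nonterminal node [X ...] in the tree is produced by exactly one rule application.
Reading the tree off as a leftmost derivation:
  Step 1: S  =>  A B   (applied S -> A B)
  Step 2: A B  =>  a B   (applied A -> a)
  Step 3: a B  =>  a B B   (applied B -> B B)
  Step 4: a B B  =>  a B B B   (applied B -> B B)
  Step 5: a B B B  =>  a B B B B   (applied B -> B B)
  Step 6: a B B B B  =>  a B B B B B   (applied B -> B B)
  Step 7: a B B B B B  =>  a b B B B B   (applied B -> b)
  Step 8: a b B B B B  =>  a b B B B B B   (applied B -> B B)
  Step 9: a b B B B B B  =>  a b b B B B B   (applied B -> b)
  Step 10: a b b B B B B  =>  a b b b B B B   (applied B -> b)
  Step 11: a b b b B B B  =>  a b b b b B B   (applied B -> b)
  Step 12: a b b b b B B  =>  a b b b b b B   (applied B -> b)
  Step 13: a b b b b b B  =>  a b b b b b b   (applied B -> b)
Final yield: a b b b b b b
Total rewrite steps: 13

13


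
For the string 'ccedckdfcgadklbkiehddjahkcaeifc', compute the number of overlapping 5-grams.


String 'ccedckdfcgadklbkiehddjahkcaeifc' has length L = 31.
Number of overlapping n-grams = L - n + 1
Substituting: 31 - 5 + 1 = 27

27


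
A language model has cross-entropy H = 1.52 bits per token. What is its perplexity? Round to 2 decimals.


Perplexity formula: PP = 2^H
H = 1.52
PP = 2^1.52
Decompose: 2^1.52 = 2^1 * 2^0.52
2^1 = 2, 2^0.52 ~ 1.4339552
PP ~ 2 * 1.4339552 = 2.8679104
Rounded to 2 decimals: 2.87

2.87


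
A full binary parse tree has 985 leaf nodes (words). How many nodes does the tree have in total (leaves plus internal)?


Leaf nodes (terminals): 985
Internal nodes = n - 1 = 985 - 1 = 984
Total = leaves + internal = 985 + 984 = 1969

1969


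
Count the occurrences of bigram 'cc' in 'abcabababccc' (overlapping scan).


Scanning 'abcabababccc' for bigram 'cc':
  Position 0: 'ab' -> no
  Position 1: 'bc' -> no
  Position 2: 'ca' -> no
  Position 3: 'ab' -> no
  Position 4: 'ba' -> no
  Position 5: 'ab' -> no
  Position 6: 'ba' -> no
  Position 7: 'ab' -> no
  Position 8: 'bc' -> no
  Position 9: 'cc' -> MATCH
  Position 10: 'cc' -> MATCH
Total matches: 2

2


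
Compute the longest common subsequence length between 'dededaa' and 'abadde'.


DP table for LCS of 'dededaa' and 'abadde':
       a  b  a  d  d  e
    0  0  0  0  0  0  0
  d 0  0  0  0  1  1  1
  e 0  0  0  0  1  1  2
  d 0  0  0  0  1  2  2
  e 0  0  0  0  1  2  3
  d 0  0  0  0  1  2  3
  a 0  1  1  1  1  2  3
  a 0  1  1  2  2  2  3
LCS: 'dde'
LCS length = 3

3


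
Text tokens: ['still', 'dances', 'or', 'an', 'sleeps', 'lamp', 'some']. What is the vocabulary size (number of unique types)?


Listing all tokens and tracking unique types:
  Token 1: 'still' -> NEW (unique so far: 1)
  Token 2: 'dances' -> NEW (unique so far: 2)
  Token 3: 'or' -> NEW (unique so far: 3)
  Token 4: 'an' -> NEW (unique so far: 4)
  Token 5: 'sleeps' -> NEW (unique so far: 5)
  Token 6: 'lamp' -> NEW (unique so far: 6)
  Token 7: 'some' -> NEW (unique so far: 7)
Unique types: ('an', 'dances', 'lamp', 'or', 'sleeps', 'some', 'still')
Vocabulary size: 7

7


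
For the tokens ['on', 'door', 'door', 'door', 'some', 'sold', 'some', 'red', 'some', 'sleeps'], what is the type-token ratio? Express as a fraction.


Tokens: 10
Unique types: ('door', 'on', 'red', 'sleeps', 'sold', 'some') = 6
TTR = 6/10
Simplify: divide both by 2 -> 3/5
TTR = 3/5

3/5


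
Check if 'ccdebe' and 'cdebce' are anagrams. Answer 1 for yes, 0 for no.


Sort characters of 'ccdebe': 'bccdee'
Sort characters of 'cdebce': 'bccdee'
Sorted forms match -> they ARE anagrams
Result: 1

1


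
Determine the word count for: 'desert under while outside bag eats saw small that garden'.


Counting words by splitting on spaces:
  Word 1: 'desert'
  Word 2: 'under'
  Word 3: 'while'
  Word 4: 'outside'
  Word 5: 'bag'
  Word 6: 'eats'
  Word 7: 'saw'
  Word 8: 'small'
  Word 9: 'that'
  Word 10: 'garden'
Total words: 10

10


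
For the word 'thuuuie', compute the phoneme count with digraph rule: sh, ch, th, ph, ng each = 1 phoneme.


Parsing 'thuuuie' greedily, digraphs first:
  'th' -> digraph (1 consonant phoneme) (phonemes so far: 1)
  'u' -> vowel phoneme (phonemes so far: 2)
  'u' -> vowel phoneme (phonemes so far: 3)
  'u' -> vowel phoneme (phonemes so far: 4)
  'i' -> vowel phoneme (phonemes so far: 5)
  'e' -> vowel phoneme (phonemes so far: 6)
Total phonemes: 6

6


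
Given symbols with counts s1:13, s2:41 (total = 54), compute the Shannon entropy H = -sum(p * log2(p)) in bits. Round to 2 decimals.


Computing entropy H = -sum(p_i * log2(p_i)):
  s1: p = 13/54 = 0.2407, -p*log2(p) = 0.4946
  s2: p = 41/54 = 0.7593, -p*log2(p) = 0.3017
H = sum of terms = 0.7963
Rounded to 2 decimals: 0.80

0.80


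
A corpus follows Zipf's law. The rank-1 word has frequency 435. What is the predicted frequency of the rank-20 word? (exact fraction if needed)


Zipf's law: freq(rank) = f1 / rank
f1 = 435, rank = 20
freq = 435 / 20
GCD(435, 20) = 5
Simplified: 87/4

87/4


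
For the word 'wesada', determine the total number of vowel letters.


Scanning each character of 'wesada':
  Position 1: 'w' -> consonant (running count: 0)
  Position 2: 'e' -> vowel (running count: 1)
  Position 3: 's' -> consonant (running count: 1)
  Position 4: 'a' -> vowel (running count: 2)
  Position 5: 'd' -> consonant (running count: 2)
  Position 6: 'a' -> vowel (running count: 3)
Total vowels: 3

3


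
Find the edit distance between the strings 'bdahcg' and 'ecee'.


Building DP table for s1='bdahcg' (len 6) and s2='ecee' (len 4):
       e  c  e  e
    0  1  2  3  4
  b 1  1  2  3  4
  d 2  2  2  3  4
  a 3  3  3  3  4
  h 4  4  4  4  4
  c 5  5  4  5  5
  g 6  6  5  5  6
Edit distance = dp[6][4] = 6

6


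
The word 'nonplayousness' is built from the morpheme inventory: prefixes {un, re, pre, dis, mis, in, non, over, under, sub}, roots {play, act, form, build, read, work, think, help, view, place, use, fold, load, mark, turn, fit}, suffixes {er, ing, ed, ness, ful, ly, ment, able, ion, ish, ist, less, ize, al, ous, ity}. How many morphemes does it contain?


Segmenting 'nonplayousness' against the inventory:
  'non' -> prefix (morpheme 1)
  'play' -> root (morpheme 2)
  'ous' -> suffix (morpheme 3)
  'ness' -> suffix (morpheme 4)
Total morphemes: 4

4


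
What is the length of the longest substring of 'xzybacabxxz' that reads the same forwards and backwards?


Scanning 'xzybacabxxz' for palindromic substrings.
Substring at positions 3-7: 'bacab'.
Check: reverse('bacab') = 'bacab' -> palindrome confirmed.
Neighbouring characters ('y' / 'x') break symmetry, so it cannot extend further.
No longer palindromic substring exists; longest length = 5

5


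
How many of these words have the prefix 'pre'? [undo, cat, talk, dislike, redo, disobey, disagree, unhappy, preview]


Checking each word for prefix 'pre':
  'undo' -> no (count: 0)
  'cat' -> no (count: 0)
  'talk' -> no (count: 0)
  'dislike' -> no (count: 0)
  'redo' -> no (count: 0)
  'disobey' -> no (count: 0)
  'disagree' -> no (count: 0)
  'unhappy' -> no (count: 0)
  'preview' -> YES, starts with 'pre' (count: 1)
Total with prefix 'pre': 1

1


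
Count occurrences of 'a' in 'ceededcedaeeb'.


Scanning 'ceededcedaeeb' for 'a':
  Position 9: 'a' -> MATCH (count: 1)
Total occurrences of 'a': 1

1


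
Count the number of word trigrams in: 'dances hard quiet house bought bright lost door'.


Word trigrams from [8] words:
  Trigram 1: (dances hard quiet)
  Trigram 2: (hard quiet house)
  Trigram 3: (quiet house bought)
  Trigram 4: (house bought bright)
  Trigram 5: (bought bright lost)
  Trigram 6: (bright lost door)
Total word trigrams: 8 - 2 = 6

6


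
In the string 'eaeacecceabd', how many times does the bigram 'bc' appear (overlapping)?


Scanning 'eaeacecceabd' for bigram 'bc':
  Position 0: 'ea' -> no
  Position 1: 'ae' -> no
  Position 2: 'ea' -> no
  Position 3: 'ac' -> no
  Position 4: 'ce' -> no
  Position 5: 'ec' -> no
  Position 6: 'cc' -> no
  Position 7: 'ce' -> no
  Position 8: 'ea' -> no
  Position 9: 'ab' -> no
  Position 10: 'bd' -> no
Total matches: 0

0


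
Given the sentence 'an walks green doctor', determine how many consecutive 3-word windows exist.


Word trigrams from [4] words:
  Trigram 1: (an walks green)
  Trigram 2: (walks green doctor)
Total word trigrams: 4 - 2 = 2

2


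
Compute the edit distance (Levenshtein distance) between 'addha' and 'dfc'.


Building DP table for s1='addha' (len 5) and s2='dfc' (len 3):
       d  f  c
    0  1  2  3
  a 1  1  2  3
  d 2  1  2  3
  d 3  2  2  3
  h 4  3  3  3
  a 5  4  4  4
Edit distance = dp[5][3] = 4

4


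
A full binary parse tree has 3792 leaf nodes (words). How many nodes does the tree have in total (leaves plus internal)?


Leaf nodes (terminals): 3792
Internal nodes = n - 1 = 3792 - 1 = 3791
Total = leaves + internal = 3792 + 3791 = 7583

7583


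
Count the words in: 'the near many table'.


Counting words by splitting on spaces:
  Word 1: 'the'
  Word 2: 'near'
  Word 3: 'many'
  Word 4: 'table'
Total words: 4

4


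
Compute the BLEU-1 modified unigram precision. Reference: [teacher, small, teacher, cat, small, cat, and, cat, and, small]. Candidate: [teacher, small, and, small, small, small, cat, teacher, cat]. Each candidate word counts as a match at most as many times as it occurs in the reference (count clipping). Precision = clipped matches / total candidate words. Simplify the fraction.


Reference word counts: {'and': 2, 'cat': 3, 'small': 3, 'teacher': 2}
Checking each candidate word (with clipping):
  'teacher' -> in reference (ref count 2, used 1/2) -> match (matches: 1)
  'small' -> in reference (ref count 3, used 1/3) -> match (matches: 2)
  'and' -> in reference (ref count 2, used 1/2) -> match (matches: 3)
  'small' -> in reference (ref count 3, used 2/3) -> match (matches: 4)
  'small' -> in reference (ref count 3, used 3/3) -> match (matches: 5)
  'small' -> ref count 3 already used up (3/3) -> clipped, no match (matches: 5)
  'cat' -> in reference (ref count 3, used 1/3) -> match (matches: 6)
  'teacher' -> in reference (ref count 2, used 2/2) -> match (matches: 7)
  'cat' -> in reference (ref count 3, used 2/3) -> match (matches: 8)
Clipped matches: 8, Candidate length: 9
Precision = 8/9

8/9


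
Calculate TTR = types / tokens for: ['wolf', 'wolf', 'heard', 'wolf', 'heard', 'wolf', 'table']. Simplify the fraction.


Tokens: 7
Unique types: ('heard', 'table', 'wolf') = 3
TTR = 3/7
Already in lowest terms.

3/7


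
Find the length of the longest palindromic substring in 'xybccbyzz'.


Scanning 'xybccbyzz' for palindromic substrings.
Substring at positions 1-6: 'ybccby'.
Check: reverse('ybccby') = 'ybccby' -> palindrome confirmed.
Neighbouring characters ('x' / 'z') break symmetry, so it cannot extend further.
No longer palindromic substring exists; longest length = 6

6


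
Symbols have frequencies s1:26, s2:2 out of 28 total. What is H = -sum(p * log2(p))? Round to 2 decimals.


Computing entropy H = -sum(p_i * log2(p_i)):
  s1: p = 26/28 = 0.9286, -p*log2(p) = 0.0993
  s2: p = 2/28 = 0.0714, -p*log2(p) = 0.2720
H = sum of terms = 0.3713
Rounded to 2 decimals: 0.37

0.37


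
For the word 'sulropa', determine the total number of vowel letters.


Scanning each character of 'sulropa':
  Position 1: 's' -> consonant (running count: 0)
  Position 2: 'u' -> vowel (running count: 1)
  Position 3: 'l' -> consonant (running count: 1)
  Position 4: 'r' -> consonant (running count: 1)
  Position 5: 'o' -> vowel (running count: 2)
  Position 6: 'p' -> consonant (running count: 2)
  Position 7: 'a' -> vowel (running count: 3)
Total vowels: 3

3


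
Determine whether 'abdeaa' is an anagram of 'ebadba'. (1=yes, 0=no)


Sort characters of 'abdeaa': 'aaabde'
Sort characters of 'ebadba': 'aabbde'
Sorted forms differ -> they are NOT anagrams
Result: 0

0


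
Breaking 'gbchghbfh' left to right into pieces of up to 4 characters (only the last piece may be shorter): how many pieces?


'gbchghbfh' has 9 characters.
Chunking with max size 4:
  Chunk 1: 'gbch' (positions 0-3)
  Chunk 2: 'ghbf' (positions 4-7)
  Chunk 3: 'h' (positions 8-8)
Total chunks: ceil(9 / 4) = 3

3


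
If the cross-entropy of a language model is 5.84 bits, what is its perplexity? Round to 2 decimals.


Perplexity formula: PP = 2^H
H = 5.84
PP = 2^5.84
Decompose: 2^5.84 = 2^5 * 2^0.84
2^5 = 32, 2^0.84 ~ 1.7900501
PP ~ 32 * 1.7900501 = 57.2816032
Rounded to 2 decimals: 57.28

57.28


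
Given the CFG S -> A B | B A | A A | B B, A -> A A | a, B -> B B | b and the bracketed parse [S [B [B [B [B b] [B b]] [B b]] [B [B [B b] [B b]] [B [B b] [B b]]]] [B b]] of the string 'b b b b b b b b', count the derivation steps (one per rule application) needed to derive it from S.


Every bracketed nonterminal node [X ...] in the tree is produced by exactly one rule application.
Reading the tree off as a leftmost derivation:
  Step 1: S  =>  B B   (applied S -> B B)
  Step 2: B B  =>  B B B   (applied B -> B B)
  Step 3: B B B  =>  B B B B   (applied B -> B B)
  Step 4: B B B B  =>  B B B B B   (applied B -> B B)
  Step 5: B B B B B  =>  b B B B B   (applied B -> b)
  Step 6: b B B B B  =>  b b B B B   (applied B -> b)
  Step 7: b b B B B  =>  b b b B B   (applied B -> b)
  Step 8: b b b B B  =>  b b b B B B   (applied B -> B B)
  Step 9: b b b B B B  =>  b b b B B B B   (applied B -> B B)
  Step 10: b b b B B B B  =>  b b b b B B B   (applied B -> b)
  Step 11: b b b b B B B  =>  b b b b b B B   (applied B -> b)
  Step 12: b b b b b B B  =>  b b b b b B B B   (applied B -> B B)
  Step 13: b b b b b B B B  =>  b b b b b b B B   (applied B -> b)
  Step 14: b b b b b b B B  =>  b b b b b b b B   (applied B -> b)
  Step 15: b b b b b b b B  =>  b b b b b b b b   (applied B -> b)
Final yield: b b b b b b b b
Total rewrite steps: 15

15


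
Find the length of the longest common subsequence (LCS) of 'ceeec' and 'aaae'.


DP table for LCS of 'ceeec' and 'aaae':
       a  a  a  e
    0  0  0  0  0
  c 0  0  0  0  0
  e 0  0  0  0  1
  e 0  0  0  0  1
  e 0  0  0  0  1
  c 0  0  0  0  1
LCS: 'e'
LCS length = 1

1


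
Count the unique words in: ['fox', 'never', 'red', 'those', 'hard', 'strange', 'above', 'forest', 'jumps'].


Listing all tokens and tracking unique types:
  Token 1: 'fox' -> NEW (unique so far: 1)
  Token 2: 'never' -> NEW (unique so far: 2)
  Token 3: 'red' -> NEW (unique so far: 3)
  Token 4: 'those' -> NEW (unique so far: 4)
  Token 5: 'hard' -> NEW (unique so far: 5)
  Token 6: 'strange' -> NEW (unique so far: 6)
  Token 7: 'above' -> NEW (unique so far: 7)
  Token 8: 'forest' -> NEW (unique so far: 8)
  Token 9: 'jumps' -> NEW (unique so far: 9)
Unique types: ('above', 'forest', 'fox', 'hard', 'jumps', 'never', 'red', 'strange', 'those')
Vocabulary size: 9

9


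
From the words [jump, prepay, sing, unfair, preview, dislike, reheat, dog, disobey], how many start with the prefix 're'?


Checking each word for prefix 're':
  'jump' -> no (count: 0)
  'prepay' -> no (count: 0)
  'sing' -> no (count: 0)
  'unfair' -> no (count: 0)
  'preview' -> no (count: 0)
  'dislike' -> no (count: 0)
  'reheat' -> YES, starts with 're' (count: 1)
  'dog' -> no (count: 1)
  'disobey' -> no (count: 1)
Total with prefix 're': 1

1


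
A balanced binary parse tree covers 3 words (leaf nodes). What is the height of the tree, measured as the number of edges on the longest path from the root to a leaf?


In a balanced binary tree with n leaves the deepest leaf is ceil(log2(n)) edges below the root.
log2(3) = 1.5850
ceil(1.5850) = 2
height (edges) = 2

2


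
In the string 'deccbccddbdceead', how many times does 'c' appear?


Scanning 'deccbccddbdceead' for 'c':
  Position 2: 'c' -> MATCH (count: 1)
  Position 3: 'c' -> MATCH (count: 2)
  Position 5: 'c' -> MATCH (count: 3)
  Position 6: 'c' -> MATCH (count: 4)
  Position 11: 'c' -> MATCH (count: 5)
Total occurrences of 'c': 5

5


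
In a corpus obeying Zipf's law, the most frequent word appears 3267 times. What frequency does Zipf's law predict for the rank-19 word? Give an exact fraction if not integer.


Zipf's law: freq(rank) = f1 / rank
f1 = 3267, rank = 19
freq = 3267 / 19
GCD(3267, 19) = 1
Simplified: 3267/19

3267/19


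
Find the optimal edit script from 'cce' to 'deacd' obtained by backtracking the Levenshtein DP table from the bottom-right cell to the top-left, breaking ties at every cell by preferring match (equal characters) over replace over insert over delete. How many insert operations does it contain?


Edit distance = 4. Backtracking from cell (3, 5) with preference match > replace > insert > delete,
then listing the resulting alignment 'cce' -> 'deacd' left to right:
  Step 1: insert 'd' [insertion #1]
  Step 2: insert 'e' [insertion #2]
  Step 3: replace c->a
  Step 4: keep 'c'
  Step 5: replace e->d
Total insertions: 2

2


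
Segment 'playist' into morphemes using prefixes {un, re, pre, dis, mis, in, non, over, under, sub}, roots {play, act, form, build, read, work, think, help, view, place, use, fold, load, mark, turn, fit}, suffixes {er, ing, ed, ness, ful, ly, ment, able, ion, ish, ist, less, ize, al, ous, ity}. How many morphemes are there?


Segmenting 'playist' against the inventory:
  'play' -> root (morpheme 1)
  'ist' -> suffix (morpheme 2)
Total morphemes: 2

2


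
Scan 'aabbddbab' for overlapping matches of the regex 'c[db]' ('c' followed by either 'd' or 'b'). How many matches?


Pattern: c[db] means 'c' followed by either 'd' or 'b'.
Scanning 'aabbddbab' position-by-position:
  Pos 0: window 'aa' -> no
  Pos 1: window 'ab' -> no
  Pos 2: window 'bb' -> no
  Pos 3: window 'bd' -> no
  Pos 4: window 'dd' -> no
  Pos 5: window 'db' -> no
  Pos 6: window 'ba' -> no
  Pos 7: window 'ab' -> no
  Pos 8: window 'b' -> no
Total matches: 0

0


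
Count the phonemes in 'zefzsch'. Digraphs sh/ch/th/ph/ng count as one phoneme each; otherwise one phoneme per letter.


Parsing 'zefzsch' greedily, digraphs first:
  'z' -> consonant phoneme (phonemes so far: 1)
  'e' -> vowel phoneme (phonemes so far: 2)
  'f' -> consonant phoneme (phonemes so far: 3)
  'z' -> consonant phoneme (phonemes so far: 4)
  's' -> consonant phoneme (phonemes so far: 5)
  'ch' -> digraph (1 consonant phoneme) (phonemes so far: 6)
Total phonemes: 6

6


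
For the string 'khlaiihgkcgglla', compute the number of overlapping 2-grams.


String 'khlaiihgkcgglla' has length L = 15.
Number of overlapping n-grams = L - n + 1
Substituting: 15 - 2 + 1 = 14

14


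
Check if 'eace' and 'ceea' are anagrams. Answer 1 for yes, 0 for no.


Sort characters of 'eace': 'acee'
Sort characters of 'ceea': 'acee'
Sorted forms match -> they ARE anagrams
Result: 1

1


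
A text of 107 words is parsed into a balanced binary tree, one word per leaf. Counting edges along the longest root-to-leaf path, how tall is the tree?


In a balanced binary tree with n leaves the deepest leaf is ceil(log2(n)) edges below the root.
log2(107) = 6.7415
ceil(6.7415) = 7
height (edges) = 7

7


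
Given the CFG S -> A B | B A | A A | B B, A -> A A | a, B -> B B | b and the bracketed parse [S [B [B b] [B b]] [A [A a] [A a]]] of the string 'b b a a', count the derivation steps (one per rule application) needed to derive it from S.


Every bracketed nonterminal node [X ...] in the tree is produced by exactly one rule application.
Reading the tree off as a leftmost derivation:
  Step 1: S  =>  B A   (applied S -> B A)
  Step 2: B A  =>  B B A   (applied B -> B B)
  Step 3: B B A  =>  b B A   (applied B -> b)
  Step 4: b B A  =>  b b A   (applied B -> b)
  Step 5: b b A  =>  b b A A   (applied A -> A A)
  Step 6: b b A A  =>  b b a A   (applied A -> a)
  Step 7: b b a A  =>  b b a a   (applied A -> a)
Final yield: b b a a
Total rewrite steps: 7

7


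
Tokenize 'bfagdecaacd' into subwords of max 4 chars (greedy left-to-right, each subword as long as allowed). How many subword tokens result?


'bfagdecaacd' has 11 characters.
Chunking with max size 4:
  Chunk 1: 'bfag' (positions 0-3)
  Chunk 2: 'deca' (positions 4-7)
  Chunk 3: 'acd' (positions 8-10)
Total chunks: ceil(11 / 4) = 3

3


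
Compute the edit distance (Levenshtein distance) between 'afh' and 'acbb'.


Building DP table for s1='afh' (len 3) and s2='acbb' (len 4):
       a  c  b  b
    0  1  2  3  4
  a 1  0  1  2  3
  f 2  1  1  2  3
  h 3  2  2  2  3
Edit distance = dp[3][4] = 3

3


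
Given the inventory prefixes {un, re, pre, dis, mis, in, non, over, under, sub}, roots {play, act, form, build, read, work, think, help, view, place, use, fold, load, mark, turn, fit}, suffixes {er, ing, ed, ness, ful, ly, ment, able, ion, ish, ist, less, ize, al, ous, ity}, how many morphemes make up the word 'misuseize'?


Segmenting 'misuseize' against the inventory:
  'mis' -> prefix (morpheme 1)
  'use' -> root (morpheme 2)
  'ize' -> suffix (morpheme 3)
Total morphemes: 3

3


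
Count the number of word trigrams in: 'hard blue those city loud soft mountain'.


Word trigrams from [7] words:
  Trigram 1: (hard blue those)
  Trigram 2: (blue those city)
  Trigram 3: (those city loud)
  Trigram 4: (city loud soft)
  Trigram 5: (loud soft mountain)
Total word trigrams: 7 - 2 = 5

5


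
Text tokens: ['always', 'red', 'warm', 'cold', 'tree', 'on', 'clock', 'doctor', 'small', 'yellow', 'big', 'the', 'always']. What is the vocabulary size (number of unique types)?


Listing all tokens and tracking unique types:
  Token 1: 'always' -> NEW (unique so far: 1)
  Token 2: 'red' -> NEW (unique so far: 2)
  Token 3: 'warm' -> NEW (unique so far: 3)
  Token 4: 'cold' -> NEW (unique so far: 4)
  Token 5: 'tree' -> NEW (unique so far: 5)
  Token 6: 'on' -> NEW (unique so far: 6)
  Token 7: 'clock' -> NEW (unique so far: 7)
  Token 8: 'doctor' -> NEW (unique so far: 8)
  Token 9: 'small' -> NEW (unique so far: 9)
  Token 10: 'yellow' -> NEW (unique so far: 10)
  Token 11: 'big' -> NEW (unique so far: 11)
  Token 12: 'the' -> NEW (unique so far: 12)
  Token 13: 'always' -> duplicate (unique so far: 12)
Unique types: ('always', 'big', 'clock', 'cold', 'doctor', 'on', 'red', 'small', 'the', 'tree', 'warm', 'yellow')
Vocabulary size: 12

12


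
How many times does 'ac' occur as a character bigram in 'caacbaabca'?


Scanning 'caacbaabca' for bigram 'ac':
  Position 0: 'ca' -> no
  Position 1: 'aa' -> no
  Position 2: 'ac' -> MATCH
  Position 3: 'cb' -> no
  Position 4: 'ba' -> no
  Position 5: 'aa' -> no
  Position 6: 'ab' -> no
  Position 7: 'bc' -> no
  Position 8: 'ca' -> no
Total matches: 1

1


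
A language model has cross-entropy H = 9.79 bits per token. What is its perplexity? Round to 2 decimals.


Perplexity formula: PP = 2^H
H = 9.79
PP = 2^9.79
Decompose: 2^9.79 = 2^9 * 2^0.79
2^9 = 512, 2^0.79 ~ 1.7290745
PP ~ 512 * 1.7290745 = 885.2861440
Rounded to 2 decimals: 885.29

885.29


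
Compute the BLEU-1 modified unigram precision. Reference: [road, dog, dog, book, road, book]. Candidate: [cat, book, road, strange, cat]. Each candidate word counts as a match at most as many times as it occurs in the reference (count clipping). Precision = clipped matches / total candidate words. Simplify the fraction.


Reference word counts: {'book': 2, 'dog': 2, 'road': 2}
Checking each candidate word (with clipping):
  'cat' -> not in reference -> no match (matches: 0)
  'book' -> in reference (ref count 2, used 1/2) -> match (matches: 1)
  'road' -> in reference (ref count 2, used 1/2) -> match (matches: 2)
  'strange' -> not in reference -> no match (matches: 2)
  'cat' -> not in reference -> no match (matches: 2)
Clipped matches: 2, Candidate length: 5
Precision = 2/5

2/5


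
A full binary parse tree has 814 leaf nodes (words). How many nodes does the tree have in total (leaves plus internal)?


Leaf nodes (terminals): 814
Internal nodes = n - 1 = 814 - 1 = 813
Total = leaves + internal = 814 + 813 = 1627

1627


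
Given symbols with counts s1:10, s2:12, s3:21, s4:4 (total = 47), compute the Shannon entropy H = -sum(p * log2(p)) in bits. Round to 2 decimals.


Computing entropy H = -sum(p_i * log2(p_i)):
  s1: p = 10/47 = 0.2128, -p*log2(p) = 0.4750
  s2: p = 12/47 = 0.2553, -p*log2(p) = 0.5029
  s3: p = 21/47 = 0.4468, -p*log2(p) = 0.5193
  s4: p = 4/47 = 0.0851, -p*log2(p) = 0.3025
H = sum of terms = 1.7997
Rounded to 2 decimals: 1.80

1.80


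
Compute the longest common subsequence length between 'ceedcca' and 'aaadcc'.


DP table for LCS of 'ceedcca' and 'aaadcc':
       a  a  a  d  c  c
    0  0  0  0  0  0  0
  c 0  0  0  0  0  1  1
  e 0  0  0  0  0  1  1
  e 0  0  0  0  0  1  1
  d 0  0  0  0  1  1  1
  c 0  0  0  0  1  2  2
  c 0  0  0  0  1  2  3
  a 0  1  1  1  1  2  3
LCS: 'dcc'
LCS length = 3

3


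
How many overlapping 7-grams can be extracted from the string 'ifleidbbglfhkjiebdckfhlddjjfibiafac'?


String 'ifleidbbglfhkjiebdckfhlddjjfibiafac' has length L = 35.
Number of overlapping n-grams = L - n + 1
Substituting: 35 - 7 + 1 = 29

29


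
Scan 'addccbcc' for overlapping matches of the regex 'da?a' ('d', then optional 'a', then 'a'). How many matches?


Pattern: da?a means 'd', then optional 'a', then 'a'.
Scanning 'addccbcc' position-by-position:
  Pos 0: window 'add' -> no
  Pos 1: window 'ddc' -> no
  Pos 2: window 'dcc' -> no
  Pos 3: window 'ccb' -> no
  Pos 4: window 'cbc' -> no
  Pos 5: window 'bcc' -> no
  Pos 6: window 'cc' -> no
  Pos 7: window 'c' -> no
Total matches: 0

0


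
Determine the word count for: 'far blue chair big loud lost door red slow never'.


Counting words by splitting on spaces:
  Word 1: 'far'
  Word 2: 'blue'
  Word 3: 'chair'
  Word 4: 'big'
  Word 5: 'loud'
  Word 6: 'lost'
  Word 7: 'door'
  Word 8: 'red'
  Word 9: 'slow'
  Word 10: 'never'
Total words: 10

10


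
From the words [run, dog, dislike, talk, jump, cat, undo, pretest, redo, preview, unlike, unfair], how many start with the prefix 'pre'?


Checking each word for prefix 'pre':
  'run' -> no (count: 0)
  'dog' -> no (count: 0)
  'dislike' -> no (count: 0)
  'talk' -> no (count: 0)
  'jump' -> no (count: 0)
  'cat' -> no (count: 0)
  'undo' -> no (count: 0)
  'pretest' -> YES, starts with 'pre' (count: 1)
  'redo' -> no (count: 1)
  'preview' -> YES, starts with 'pre' (count: 2)
  'unlike' -> no (count: 2)
  'unfair' -> no (count: 2)
Total with prefix 'pre': 2

2


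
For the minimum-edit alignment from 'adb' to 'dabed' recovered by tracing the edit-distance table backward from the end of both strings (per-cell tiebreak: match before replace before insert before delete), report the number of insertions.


Edit distance = 4. Backtracking from cell (3, 5) with preference match > replace > insert > delete,
then listing the resulting alignment 'adb' -> 'dabed' left to right:
  Step 1: insert 'd' [insertion #1]
  Step 2: keep 'a'
  Step 3: insert 'b' [insertion #2]
  Step 4: replace d->e
  Step 5: replace b->d
Total insertions: 2

2


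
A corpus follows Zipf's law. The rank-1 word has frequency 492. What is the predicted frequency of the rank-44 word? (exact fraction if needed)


Zipf's law: freq(rank) = f1 / rank
f1 = 492, rank = 44
freq = 492 / 44
GCD(492, 44) = 4
Simplified: 123/11

123/11
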